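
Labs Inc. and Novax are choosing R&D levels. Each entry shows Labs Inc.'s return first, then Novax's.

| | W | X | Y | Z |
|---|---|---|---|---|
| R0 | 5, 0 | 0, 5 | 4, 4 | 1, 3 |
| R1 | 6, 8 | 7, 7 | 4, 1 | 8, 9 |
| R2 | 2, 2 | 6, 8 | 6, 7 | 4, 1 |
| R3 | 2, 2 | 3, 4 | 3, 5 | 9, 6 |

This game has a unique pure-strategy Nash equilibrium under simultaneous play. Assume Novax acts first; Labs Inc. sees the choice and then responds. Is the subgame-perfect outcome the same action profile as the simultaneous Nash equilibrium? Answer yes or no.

no

Backward induction with Novax moving first.
- W: BR = R1, leader payoff 8.
- X: BR = R1, leader payoff 7.
- Y: BR = R2, leader payoff 7.
- Z: BR = R3, leader payoff 6.
Novax's induced payoffs are 8, 7, 7, 6, so Novax commits to W. Subgame-perfect outcome: (R1, W) with payoffs (6, 8).
Now find the simultaneous Nash equilibrium.
Labs Inc.'s best replies: W→R1; X→R1; Y→R2; Z→R3.
Novax's best replies: R0→X; R1→Z; R2→X; R3→Z.
The unique mutual best reply is (R3, Z), giving (9, 6).
Sequential outcome (R1, W) differs from the Nash profile (R3, Z).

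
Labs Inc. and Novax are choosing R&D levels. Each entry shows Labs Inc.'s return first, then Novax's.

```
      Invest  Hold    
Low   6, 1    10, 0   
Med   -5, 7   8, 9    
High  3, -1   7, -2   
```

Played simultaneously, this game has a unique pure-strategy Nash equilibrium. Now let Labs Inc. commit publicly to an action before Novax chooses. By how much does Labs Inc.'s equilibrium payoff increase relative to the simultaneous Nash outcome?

Work backward from Novax's decision.
- Low: BR = Invest, leader payoff 6.
- Med: BR = Hold, leader payoff 8.
- High: BR = Invest, leader payoff 3.
Maximizing over 6, 8, 3, Labs Inc. chooses Med. Subgame-perfect outcome: (Med, Hold) with payoffs (8, 9).
Under simultaneous play:
Labs Inc.'s best replies: Invest→Low; Hold→Low.
Novax's best replies: Low→Invest; Med→Hold; High→Invest.
The unique mutual best reply is (Low, Invest), giving (6, 1).
Labs Inc.'s commitment gain: 8 − 6 = 2.

2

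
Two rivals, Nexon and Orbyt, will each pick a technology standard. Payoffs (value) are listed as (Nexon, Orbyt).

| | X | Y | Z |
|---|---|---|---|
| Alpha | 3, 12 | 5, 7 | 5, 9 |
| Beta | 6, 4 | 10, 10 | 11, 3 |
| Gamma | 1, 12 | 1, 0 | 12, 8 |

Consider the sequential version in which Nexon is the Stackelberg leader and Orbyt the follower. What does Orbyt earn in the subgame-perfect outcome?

Backward induction with Nexon moving first.
- Alpha: Orbyt compares 12, 7, 9 and picks X; Nexon would get 3.
- Beta: Orbyt compares 4, 10, 3 and picks Y; Nexon would get 10.
- Gamma: Orbyt compares 12, 0, 8 and picks X; Nexon would get 1.
Maximizing over 3, 10, 1, Nexon chooses Beta. Subgame-perfect outcome: (Beta, Y) with payoffs (10, 10).

10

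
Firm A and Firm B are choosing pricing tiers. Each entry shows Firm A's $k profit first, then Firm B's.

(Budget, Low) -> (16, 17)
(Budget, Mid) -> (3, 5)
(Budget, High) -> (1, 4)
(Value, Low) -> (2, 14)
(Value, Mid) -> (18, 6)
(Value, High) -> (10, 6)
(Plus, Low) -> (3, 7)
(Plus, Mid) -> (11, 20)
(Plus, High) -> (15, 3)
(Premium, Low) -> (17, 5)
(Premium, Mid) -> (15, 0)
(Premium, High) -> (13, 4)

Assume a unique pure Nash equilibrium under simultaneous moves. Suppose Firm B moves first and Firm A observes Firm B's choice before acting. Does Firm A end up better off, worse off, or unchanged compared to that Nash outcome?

Work backward from Firm A's decision.
- Low: BR = Premium, leader payoff 5.
- Mid: BR = Value, leader payoff 6.
- High: BR = Plus, leader payoff 3.
Firm B's induced payoffs are 5, 6, 3, so Firm B commits to Mid. Subgame-perfect outcome: (Value, Mid) with payoffs (18, 6).
For the simultaneous game, intersect best replies.
Firm A's best replies: Low→Premium; Mid→Value; High→Plus.
Firm B's best replies: Budget→Low; Value→Low; Plus→Mid; Premium→Low.
The unique mutual best reply is (Premium, Low), giving (17, 5).
Firm A earns 18 sequentially versus 17 at the Nash outcome: better off.

better off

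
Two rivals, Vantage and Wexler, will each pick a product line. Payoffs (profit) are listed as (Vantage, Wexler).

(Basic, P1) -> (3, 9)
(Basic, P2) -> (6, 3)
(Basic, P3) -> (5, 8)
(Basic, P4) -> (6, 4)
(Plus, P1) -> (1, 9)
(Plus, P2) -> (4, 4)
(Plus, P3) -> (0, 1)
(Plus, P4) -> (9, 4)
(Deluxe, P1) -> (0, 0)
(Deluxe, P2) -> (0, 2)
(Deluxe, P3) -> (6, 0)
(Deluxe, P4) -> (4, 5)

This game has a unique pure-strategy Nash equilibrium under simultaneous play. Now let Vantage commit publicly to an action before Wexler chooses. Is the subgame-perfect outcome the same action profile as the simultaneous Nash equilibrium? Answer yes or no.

no

Wexler best-responds to each possible Vantage move:
- Basic → Wexler plays P1 (best of 9, 3, 8, 4); Vantage gets 3.
- Plus → Wexler plays P1 (best of 9, 4, 1, 4); Vantage gets 1.
- Deluxe → Wexler plays P4 (best of 0, 2, 0, 5); Vantage gets 4.
Among 3, 1, 4, the best is 4 at Deluxe. Subgame-perfect outcome: (Deluxe, P4) with payoffs (4, 5).
Under simultaneous play:
Vantage's best replies: P1→Basic; P2→Basic; P3→Deluxe; P4→Plus.
Wexler's best replies: Basic→P1; Plus→P1; Deluxe→P4.
The unique mutual best reply is (Basic, P1), giving (3, 9).
Sequential outcome (Deluxe, P4) differs from the Nash profile (Basic, P1).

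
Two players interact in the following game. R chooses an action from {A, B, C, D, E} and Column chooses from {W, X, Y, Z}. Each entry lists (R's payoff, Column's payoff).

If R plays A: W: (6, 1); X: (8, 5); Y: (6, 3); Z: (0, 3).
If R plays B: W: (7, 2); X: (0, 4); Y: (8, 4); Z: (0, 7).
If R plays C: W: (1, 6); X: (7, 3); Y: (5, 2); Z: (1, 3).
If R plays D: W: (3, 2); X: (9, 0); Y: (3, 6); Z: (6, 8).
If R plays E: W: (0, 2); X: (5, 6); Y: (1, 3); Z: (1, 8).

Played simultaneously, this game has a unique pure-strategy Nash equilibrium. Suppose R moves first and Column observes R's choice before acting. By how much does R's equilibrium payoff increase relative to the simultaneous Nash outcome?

Work backward from Column's decision.
- A → Column plays X (best of 1, 5, 3, 3); R gets 8.
- B → Column plays Z (best of 2, 4, 4, 7); R gets 0.
- C → Column plays W (best of 6, 3, 2, 3); R gets 1.
- D → Column plays Z (best of 2, 0, 6, 8); R gets 6.
- E → Column plays Z (best of 2, 6, 3, 8); R gets 1.
R's induced payoffs are 8, 0, 1, 6, 1, so R commits to A. Subgame-perfect outcome: (A, X) with payoffs (8, 5).
For the simultaneous game, intersect best replies.
R's best replies: W→B; X→D; Y→B; Z→D.
Column's best replies: A→X; B→Z; C→W; D→Z; E→Z.
The unique mutual best reply is (D, Z), giving (6, 8).
R's commitment gain: 8 − 6 = 2.

2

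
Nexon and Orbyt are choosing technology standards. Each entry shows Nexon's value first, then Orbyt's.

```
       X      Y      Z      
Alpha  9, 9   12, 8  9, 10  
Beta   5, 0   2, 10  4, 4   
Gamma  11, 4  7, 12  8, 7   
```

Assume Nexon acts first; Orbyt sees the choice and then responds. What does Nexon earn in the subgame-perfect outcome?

9

Solve by backward induction (Nexon leads).
- Alpha → Orbyt plays Z (best of 9, 8, 10); Nexon gets 9.
- Beta → Orbyt plays Y (best of 0, 10, 4); Nexon gets 2.
- Gamma → Orbyt plays Y (best of 4, 12, 7); Nexon gets 7.
Nexon's induced payoffs are 9, 2, 7, so Nexon commits to Alpha. Subgame-perfect outcome: (Alpha, Z) with payoffs (9, 10).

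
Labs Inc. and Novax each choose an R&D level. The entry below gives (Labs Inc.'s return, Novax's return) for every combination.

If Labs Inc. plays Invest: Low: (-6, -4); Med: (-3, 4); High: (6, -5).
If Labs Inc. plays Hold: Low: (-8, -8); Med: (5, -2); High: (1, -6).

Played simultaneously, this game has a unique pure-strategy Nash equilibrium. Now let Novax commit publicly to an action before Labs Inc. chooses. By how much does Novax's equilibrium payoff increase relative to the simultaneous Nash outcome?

Backward induction with Novax moving first.
- Low: Labs Inc. compares -6, -8 and picks Invest; Novax would get -4.
- Med: Labs Inc. compares -3, 5 and picks Hold; Novax would get -2.
- High: Labs Inc. compares 6, 1 and picks Invest; Novax would get -5.
Maximizing over -4, -2, -5, Novax chooses Med. Subgame-perfect outcome: (Hold, Med) with payoffs (5, -2).
For the simultaneous game, intersect best replies.
Labs Inc.'s best replies: Low→Invest; Med→Hold; High→Invest.
Novax's best replies: Invest→Med; Hold→Med.
The unique mutual best reply is (Hold, Med), giving (5, -2).
Novax's commitment gain: -2 − -2 = 0.

0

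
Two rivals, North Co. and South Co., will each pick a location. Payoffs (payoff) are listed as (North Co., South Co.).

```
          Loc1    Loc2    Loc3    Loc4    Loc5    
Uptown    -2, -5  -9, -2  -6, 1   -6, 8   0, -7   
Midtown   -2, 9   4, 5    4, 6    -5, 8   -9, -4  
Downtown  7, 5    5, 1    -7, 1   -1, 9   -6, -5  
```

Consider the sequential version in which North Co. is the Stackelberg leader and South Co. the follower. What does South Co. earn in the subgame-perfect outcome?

Solve by backward induction (North Co. leads).
- Uptown → South Co. plays Loc4 (best of -5, -2, 1, 8, -7); North Co. gets -6.
- Midtown → South Co. plays Loc1 (best of 9, 5, 6, 8, -4); North Co. gets -2.
- Downtown → South Co. plays Loc4 (best of 5, 1, 1, 9, -5); North Co. gets -1.
Among -6, -2, -1, the best is -1 at Downtown. Subgame-perfect outcome: (Downtown, Loc4) with payoffs (-1, 9).

9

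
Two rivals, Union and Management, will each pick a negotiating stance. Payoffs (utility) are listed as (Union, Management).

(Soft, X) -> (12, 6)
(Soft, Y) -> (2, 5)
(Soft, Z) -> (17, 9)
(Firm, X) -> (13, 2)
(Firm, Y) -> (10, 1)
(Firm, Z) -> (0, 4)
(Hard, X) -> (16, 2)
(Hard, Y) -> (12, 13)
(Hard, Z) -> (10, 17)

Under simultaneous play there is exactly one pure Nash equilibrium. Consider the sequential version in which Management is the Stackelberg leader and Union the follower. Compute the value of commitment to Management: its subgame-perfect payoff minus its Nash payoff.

4

Work backward from Union's decision.
- X: Union compares 12, 13, 16 and picks Hard; Management would get 2.
- Y: Union compares 2, 10, 12 and picks Hard; Management would get 13.
- Z: Union compares 17, 0, 10 and picks Soft; Management would get 9.
Among 2, 13, 9, the best is 13 at Y. Subgame-perfect outcome: (Hard, Y) with payoffs (12, 13).
For the simultaneous game, intersect best replies.
Union's best replies: X→Hard; Y→Hard; Z→Soft.
Management's best replies: Soft→Z; Firm→Z; Hard→Z.
Only (Soft, Z) has each player best-responding; Nash payoffs (17, 9).
Management's commitment gain: 13 − 9 = 4.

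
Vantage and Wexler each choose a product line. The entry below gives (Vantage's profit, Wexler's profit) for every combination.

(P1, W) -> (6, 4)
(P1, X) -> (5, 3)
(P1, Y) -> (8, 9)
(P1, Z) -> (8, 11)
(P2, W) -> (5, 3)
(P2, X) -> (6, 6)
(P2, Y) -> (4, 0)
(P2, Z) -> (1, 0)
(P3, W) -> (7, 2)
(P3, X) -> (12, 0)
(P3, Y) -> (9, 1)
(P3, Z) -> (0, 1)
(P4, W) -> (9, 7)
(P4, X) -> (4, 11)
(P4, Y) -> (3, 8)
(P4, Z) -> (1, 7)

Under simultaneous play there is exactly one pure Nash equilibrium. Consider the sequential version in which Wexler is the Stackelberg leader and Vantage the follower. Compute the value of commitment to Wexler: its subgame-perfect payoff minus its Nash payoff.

0

Work backward from Vantage's decision.
- W → Vantage plays P4 (best of 6, 5, 7, 9); Wexler gets 7.
- X → Vantage plays P3 (best of 5, 6, 12, 4); Wexler gets 0.
- Y → Vantage plays P3 (best of 8, 4, 9, 3); Wexler gets 1.
- Z → Vantage plays P1 (best of 8, 1, 0, 1); Wexler gets 11.
Wexler's induced payoffs are 7, 0, 1, 11, so Wexler commits to Z. Subgame-perfect outcome: (P1, Z) with payoffs (8, 11).
Now find the simultaneous Nash equilibrium.
Vantage's best replies: W→P4; X→P3; Y→P3; Z→P1.
Wexler's best replies: P1→Z; P2→X; P3→W; P4→X.
Only (P1, Z) has each player best-responding; Nash payoffs (8, 11).
Wexler's commitment gain: 11 − 11 = 0.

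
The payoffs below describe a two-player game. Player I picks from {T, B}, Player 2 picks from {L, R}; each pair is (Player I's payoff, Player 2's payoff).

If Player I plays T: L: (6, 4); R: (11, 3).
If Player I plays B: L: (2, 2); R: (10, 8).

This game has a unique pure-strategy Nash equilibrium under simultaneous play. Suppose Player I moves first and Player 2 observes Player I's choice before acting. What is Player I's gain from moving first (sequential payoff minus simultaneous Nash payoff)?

Work backward from Player 2's decision.
- T → Player 2 plays L (best of 4, 3); Player I gets 6.
- B → Player 2 plays R (best of 2, 8); Player I gets 10.
Maximizing over 6, 10, Player I chooses B. Subgame-perfect outcome: (B, R) with payoffs (10, 8).
Now find the simultaneous Nash equilibrium.
Player I's best replies: L→T; R→T.
Player 2's best replies: T→L; B→R.
Only (T, L) has each player best-responding; Nash payoffs (6, 4).
Player I's commitment gain: 10 − 6 = 4.

4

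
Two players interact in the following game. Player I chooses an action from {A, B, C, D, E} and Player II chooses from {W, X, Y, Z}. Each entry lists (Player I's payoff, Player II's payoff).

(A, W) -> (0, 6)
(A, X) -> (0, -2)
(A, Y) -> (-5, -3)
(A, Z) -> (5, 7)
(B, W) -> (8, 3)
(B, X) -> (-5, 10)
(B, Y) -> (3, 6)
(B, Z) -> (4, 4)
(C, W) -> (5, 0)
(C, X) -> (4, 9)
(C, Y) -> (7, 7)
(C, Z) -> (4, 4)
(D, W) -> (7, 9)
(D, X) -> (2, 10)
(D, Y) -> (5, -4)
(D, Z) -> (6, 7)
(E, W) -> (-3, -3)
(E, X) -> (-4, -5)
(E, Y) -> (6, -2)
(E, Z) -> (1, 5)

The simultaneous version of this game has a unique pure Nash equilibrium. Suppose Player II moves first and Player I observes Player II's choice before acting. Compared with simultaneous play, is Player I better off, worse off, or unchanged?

Player I best-responds to each possible Player II move:
- W: BR = B, leader payoff 3.
- X: BR = C, leader payoff 9.
- Y: BR = C, leader payoff 7.
- Z: BR = D, leader payoff 7.
Among 3, 9, 7, 7, the best is 9 at X. Subgame-perfect outcome: (C, X) with payoffs (4, 9).
For the simultaneous game, intersect best replies.
Player I's best replies: W→B; X→C; Y→C; Z→D.
Player II's best replies: A→Z; B→X; C→X; D→X; E→Z.
The unique mutual best reply is (C, X), giving (4, 9).
Player I earns 4 sequentially versus 4 at the Nash outcome: unchanged.

unchanged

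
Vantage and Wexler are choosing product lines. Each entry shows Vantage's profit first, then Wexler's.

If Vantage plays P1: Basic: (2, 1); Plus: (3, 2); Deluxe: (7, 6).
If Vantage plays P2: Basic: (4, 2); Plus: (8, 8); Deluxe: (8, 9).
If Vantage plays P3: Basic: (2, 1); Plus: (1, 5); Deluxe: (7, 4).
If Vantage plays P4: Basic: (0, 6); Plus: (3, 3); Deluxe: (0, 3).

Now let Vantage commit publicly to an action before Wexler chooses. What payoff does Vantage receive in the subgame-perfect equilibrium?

8

Wexler best-responds to each possible Vantage move:
- P1: BR = Deluxe, leader payoff 7.
- P2: BR = Deluxe, leader payoff 8.
- P3: BR = Plus, leader payoff 1.
- P4: BR = Basic, leader payoff 0.
Among 7, 8, 1, 0, the best is 8 at P2. Subgame-perfect outcome: (P2, Deluxe) with payoffs (8, 9).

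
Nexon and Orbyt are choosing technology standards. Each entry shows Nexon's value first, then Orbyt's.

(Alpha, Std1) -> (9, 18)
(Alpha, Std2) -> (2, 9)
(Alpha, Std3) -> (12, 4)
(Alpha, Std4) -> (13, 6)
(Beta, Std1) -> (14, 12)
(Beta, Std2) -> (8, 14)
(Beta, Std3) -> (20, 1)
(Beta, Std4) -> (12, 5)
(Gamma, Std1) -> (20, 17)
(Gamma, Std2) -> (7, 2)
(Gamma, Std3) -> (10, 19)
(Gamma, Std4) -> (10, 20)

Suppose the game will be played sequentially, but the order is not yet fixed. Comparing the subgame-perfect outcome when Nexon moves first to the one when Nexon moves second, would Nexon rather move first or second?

If Nexon leads: Orbyt's best replies are Alpha→Std1, Beta→Std2, Gamma→Std4; Nexon's induced payoffs 9, 8, 10; outcome (Gamma, Std4), payoffs (10, 20).
If Orbyt leads: Nexon's best replies are Std1→Gamma, Std2→Beta, Std3→Beta, Std4→Alpha; Orbyt's induced payoffs 17, 14, 1, 6; outcome (Gamma, Std1), payoffs (20, 17).
Nexon gets 10 moving first and 20 moving second, so Nexon prefers to move second.

second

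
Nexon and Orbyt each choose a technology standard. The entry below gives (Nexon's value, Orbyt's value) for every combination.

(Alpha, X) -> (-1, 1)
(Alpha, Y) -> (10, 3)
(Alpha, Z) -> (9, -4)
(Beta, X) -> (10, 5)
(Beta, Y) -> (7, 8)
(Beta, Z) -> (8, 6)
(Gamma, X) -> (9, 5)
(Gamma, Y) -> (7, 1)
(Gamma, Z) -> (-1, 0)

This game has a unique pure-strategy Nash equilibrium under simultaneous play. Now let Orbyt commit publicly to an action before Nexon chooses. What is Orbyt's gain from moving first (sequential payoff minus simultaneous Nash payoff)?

2

Work backward from Nexon's decision.
- X: BR = Beta, leader payoff 5.
- Y: BR = Alpha, leader payoff 3.
- Z: BR = Alpha, leader payoff -4.
Orbyt's induced payoffs are 5, 3, -4, so Orbyt commits to X. Subgame-perfect outcome: (Beta, X) with payoffs (10, 5).
Under simultaneous play:
Nexon's best replies: X→Beta; Y→Alpha; Z→Alpha.
Orbyt's best replies: Alpha→Y; Beta→Y; Gamma→X.
Only (Alpha, Y) has each player best-responding; Nash payoffs (10, 3).
Orbyt's commitment gain: 5 − 3 = 2.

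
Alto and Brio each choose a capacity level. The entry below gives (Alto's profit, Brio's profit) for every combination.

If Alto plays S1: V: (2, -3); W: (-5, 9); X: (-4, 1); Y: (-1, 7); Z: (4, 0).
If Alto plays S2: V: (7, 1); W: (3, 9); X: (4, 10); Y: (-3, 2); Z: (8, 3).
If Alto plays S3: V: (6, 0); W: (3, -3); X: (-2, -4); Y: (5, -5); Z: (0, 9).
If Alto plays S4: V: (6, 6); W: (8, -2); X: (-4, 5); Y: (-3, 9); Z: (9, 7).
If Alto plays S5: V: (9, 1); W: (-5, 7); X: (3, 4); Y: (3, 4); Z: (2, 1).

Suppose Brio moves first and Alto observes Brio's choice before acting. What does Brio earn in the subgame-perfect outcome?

Backward induction with Brio moving first.
- V: Alto compares 2, 7, 6, 6, 9 and picks S5; Brio would get 1.
- W: Alto compares -5, 3, 3, 8, -5 and picks S4; Brio would get -2.
- X: Alto compares -4, 4, -2, -4, 3 and picks S2; Brio would get 10.
- Y: Alto compares -1, -3, 5, -3, 3 and picks S3; Brio would get -5.
- Z: Alto compares 4, 8, 0, 9, 2 and picks S4; Brio would get 7.
Brio's induced payoffs are 1, -2, 10, -5, 7, so Brio commits to X. Subgame-perfect outcome: (S2, X) with payoffs (4, 10).

10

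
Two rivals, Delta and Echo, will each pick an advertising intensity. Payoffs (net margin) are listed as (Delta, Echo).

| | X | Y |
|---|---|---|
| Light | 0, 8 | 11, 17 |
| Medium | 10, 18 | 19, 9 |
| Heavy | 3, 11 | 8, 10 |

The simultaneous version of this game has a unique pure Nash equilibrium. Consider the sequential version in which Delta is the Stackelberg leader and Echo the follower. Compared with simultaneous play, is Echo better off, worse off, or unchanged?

worse off

Echo best-responds to each possible Delta move:
- Light: Echo compares 8, 17 and picks Y; Delta would get 11.
- Medium: Echo compares 18, 9 and picks X; Delta would get 10.
- Heavy: Echo compares 11, 10 and picks X; Delta would get 3.
Among 11, 10, 3, the best is 11 at Light. Subgame-perfect outcome: (Light, Y) with payoffs (11, 17).
Now find the simultaneous Nash equilibrium.
Delta's best replies: X→Medium; Y→Medium.
Echo's best replies: Light→Y; Medium→X; Heavy→X.
Only (Medium, X) has each player best-responding; Nash payoffs (10, 18).
Echo earns 17 sequentially versus 18 at the Nash outcome: worse off.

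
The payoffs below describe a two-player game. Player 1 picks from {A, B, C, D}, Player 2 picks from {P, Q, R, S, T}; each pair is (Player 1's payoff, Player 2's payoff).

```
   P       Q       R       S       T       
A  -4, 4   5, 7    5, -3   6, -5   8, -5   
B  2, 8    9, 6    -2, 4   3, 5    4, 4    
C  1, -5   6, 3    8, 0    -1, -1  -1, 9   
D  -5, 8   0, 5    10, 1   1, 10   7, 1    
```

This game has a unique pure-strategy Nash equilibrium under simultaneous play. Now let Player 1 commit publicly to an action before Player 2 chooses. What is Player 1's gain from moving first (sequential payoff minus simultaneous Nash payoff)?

3

Work backward from Player 2's decision.
- A: BR = Q, leader payoff 5.
- B: BR = P, leader payoff 2.
- C: BR = T, leader payoff -1.
- D: BR = S, leader payoff 1.
Maximizing over 5, 2, -1, 1, Player 1 chooses A. Subgame-perfect outcome: (A, Q) with payoffs (5, 7).
Under simultaneous play:
Player 1's best replies: P→B; Q→B; R→D; S→A; T→A.
Player 2's best replies: A→Q; B→P; C→T; D→S.
Only (B, P) has each player best-responding; Nash payoffs (2, 8).
Player 1's commitment gain: 5 − 2 = 3.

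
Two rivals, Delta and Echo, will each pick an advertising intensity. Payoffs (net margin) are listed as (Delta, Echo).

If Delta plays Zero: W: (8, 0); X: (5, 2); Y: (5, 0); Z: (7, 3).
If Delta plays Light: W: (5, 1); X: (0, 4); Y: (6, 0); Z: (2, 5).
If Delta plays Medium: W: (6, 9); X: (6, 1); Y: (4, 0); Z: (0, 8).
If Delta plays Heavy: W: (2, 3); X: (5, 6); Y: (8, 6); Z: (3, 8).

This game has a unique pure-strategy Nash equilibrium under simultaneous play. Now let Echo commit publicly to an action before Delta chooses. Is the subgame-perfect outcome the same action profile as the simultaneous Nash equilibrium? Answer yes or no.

Delta best-responds to each possible Echo move:
- W: BR = Zero, leader payoff 0.
- X: BR = Medium, leader payoff 1.
- Y: BR = Heavy, leader payoff 6.
- Z: BR = Zero, leader payoff 3.
Maximizing over 0, 1, 6, 3, Echo chooses Y. Subgame-perfect outcome: (Heavy, Y) with payoffs (8, 6).
Under simultaneous play:
Delta's best replies: W→Zero; X→Medium; Y→Heavy; Z→Zero.
Echo's best replies: Zero→Z; Light→Z; Medium→W; Heavy→Z.
The unique mutual best reply is (Zero, Z), giving (7, 3).
Sequential outcome (Heavy, Y) differs from the Nash profile (Zero, Z).

no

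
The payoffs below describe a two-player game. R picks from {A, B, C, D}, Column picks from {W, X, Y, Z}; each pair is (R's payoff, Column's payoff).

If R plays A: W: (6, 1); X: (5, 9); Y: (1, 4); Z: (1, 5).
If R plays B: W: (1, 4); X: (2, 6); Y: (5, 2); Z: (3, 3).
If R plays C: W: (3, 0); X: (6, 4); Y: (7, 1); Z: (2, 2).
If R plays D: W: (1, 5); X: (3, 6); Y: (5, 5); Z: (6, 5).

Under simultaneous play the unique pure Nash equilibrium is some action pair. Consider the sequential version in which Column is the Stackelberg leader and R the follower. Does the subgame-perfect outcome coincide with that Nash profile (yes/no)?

no

Backward induction with Column moving first.
- W → R plays A (best of 6, 1, 3, 1); Column gets 1.
- X → R plays C (best of 5, 2, 6, 3); Column gets 4.
- Y → R plays C (best of 1, 5, 7, 5); Column gets 1.
- Z → R plays D (best of 1, 3, 2, 6); Column gets 5.
Column's induced payoffs are 1, 4, 1, 5, so Column commits to Z. Subgame-perfect outcome: (D, Z) with payoffs (6, 5).
For the simultaneous game, intersect best replies.
R's best replies: W→A; X→C; Y→C; Z→D.
Column's best replies: A→X; B→X; C→X; D→X.
The unique mutual best reply is (C, X), giving (6, 4).
Sequential outcome (D, Z) differs from the Nash profile (C, X).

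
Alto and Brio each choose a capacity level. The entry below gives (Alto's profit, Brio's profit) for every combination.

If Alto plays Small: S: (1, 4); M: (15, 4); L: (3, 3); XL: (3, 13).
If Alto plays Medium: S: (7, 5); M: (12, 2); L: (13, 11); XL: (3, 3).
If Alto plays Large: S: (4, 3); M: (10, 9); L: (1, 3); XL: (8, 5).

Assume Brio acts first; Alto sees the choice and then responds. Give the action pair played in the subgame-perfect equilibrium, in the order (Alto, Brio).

(Medium, L)

Alto best-responds to each possible Brio move:
- S: BR = Medium, leader payoff 5.
- M: BR = Small, leader payoff 4.
- L: BR = Medium, leader payoff 11.
- XL: BR = Large, leader payoff 5.
Among 5, 4, 11, 5, the best is 11 at L. Subgame-perfect outcome: (Medium, L) with payoffs (13, 11).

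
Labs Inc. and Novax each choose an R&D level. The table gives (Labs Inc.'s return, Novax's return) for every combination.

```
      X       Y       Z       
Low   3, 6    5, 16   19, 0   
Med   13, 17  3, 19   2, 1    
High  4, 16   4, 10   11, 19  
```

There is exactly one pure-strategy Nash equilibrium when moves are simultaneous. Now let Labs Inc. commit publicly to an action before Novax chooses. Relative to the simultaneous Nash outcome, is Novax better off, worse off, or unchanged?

Work backward from Novax's decision.
- Low: BR = Y, leader payoff 5.
- Med: BR = Y, leader payoff 3.
- High: BR = Z, leader payoff 11.
Among 5, 3, 11, the best is 11 at High. Subgame-perfect outcome: (High, Z) with payoffs (11, 19).
Under simultaneous play:
Labs Inc.'s best replies: X→Med; Y→Low; Z→Low.
Novax's best replies: Low→Y; Med→Y; High→Z.
Only (Low, Y) has each player best-responding; Nash payoffs (5, 16).
Novax earns 19 sequentially versus 16 at the Nash outcome: better off.

better off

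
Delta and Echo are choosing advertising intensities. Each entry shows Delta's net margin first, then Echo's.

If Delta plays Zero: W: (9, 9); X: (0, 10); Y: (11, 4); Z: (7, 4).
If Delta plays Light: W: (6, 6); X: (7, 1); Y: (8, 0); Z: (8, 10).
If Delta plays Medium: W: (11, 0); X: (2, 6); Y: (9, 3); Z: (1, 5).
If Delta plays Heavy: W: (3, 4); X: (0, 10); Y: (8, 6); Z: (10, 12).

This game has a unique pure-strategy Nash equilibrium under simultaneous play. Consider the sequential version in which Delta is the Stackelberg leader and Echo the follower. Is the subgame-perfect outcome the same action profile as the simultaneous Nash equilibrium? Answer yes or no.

Backward induction with Delta moving first.
- Zero → Echo plays X (best of 9, 10, 4, 4); Delta gets 0.
- Light → Echo plays Z (best of 6, 1, 0, 10); Delta gets 8.
- Medium → Echo plays X (best of 0, 6, 3, 5); Delta gets 2.
- Heavy → Echo plays Z (best of 4, 10, 6, 12); Delta gets 10.
Maximizing over 0, 8, 2, 10, Delta chooses Heavy. Subgame-perfect outcome: (Heavy, Z) with payoffs (10, 12).
Under simultaneous play:
Delta's best replies: W→Medium; X→Light; Y→Zero; Z→Heavy.
Echo's best replies: Zero→X; Light→Z; Medium→X; Heavy→Z.
The unique mutual best reply is (Heavy, Z), giving (10, 12).
Sequential outcome (Heavy, Z) coincides with the Nash profile (Heavy, Z).

yes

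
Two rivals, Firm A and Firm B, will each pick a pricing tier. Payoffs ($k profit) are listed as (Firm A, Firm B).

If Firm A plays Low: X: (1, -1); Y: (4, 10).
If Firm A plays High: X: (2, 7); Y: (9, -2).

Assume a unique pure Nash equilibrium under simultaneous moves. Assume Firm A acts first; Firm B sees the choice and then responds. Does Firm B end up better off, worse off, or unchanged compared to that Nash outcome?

better off

Work backward from Firm B's decision.
- Low → Firm B plays Y (best of -1, 10); Firm A gets 4.
- High → Firm B plays X (best of 7, -2); Firm A gets 2.
Among 4, 2, the best is 4 at Low. Subgame-perfect outcome: (Low, Y) with payoffs (4, 10).
For the simultaneous game, intersect best replies.
Firm A's best replies: X→High; Y→High.
Firm B's best replies: Low→Y; High→X.
The unique mutual best reply is (High, X), giving (2, 7).
Firm B earns 10 sequentially versus 7 at the Nash outcome: better off.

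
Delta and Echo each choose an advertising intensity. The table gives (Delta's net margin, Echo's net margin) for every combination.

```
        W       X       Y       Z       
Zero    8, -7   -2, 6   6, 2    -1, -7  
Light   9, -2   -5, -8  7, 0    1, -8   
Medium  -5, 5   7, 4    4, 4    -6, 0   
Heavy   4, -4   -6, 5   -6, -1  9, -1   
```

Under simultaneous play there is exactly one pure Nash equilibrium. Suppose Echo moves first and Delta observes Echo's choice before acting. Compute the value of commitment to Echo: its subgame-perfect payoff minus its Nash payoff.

4

Work backward from Delta's decision.
- W: BR = Light, leader payoff -2.
- X: BR = Medium, leader payoff 4.
- Y: BR = Light, leader payoff 0.
- Z: BR = Heavy, leader payoff -1.
Echo's induced payoffs are -2, 4, 0, -1, so Echo commits to X. Subgame-perfect outcome: (Medium, X) with payoffs (7, 4).
For the simultaneous game, intersect best replies.
Delta's best replies: W→Light; X→Medium; Y→Light; Z→Heavy.
Echo's best replies: Zero→X; Light→Y; Medium→W; Heavy→X.
Only (Light, Y) has each player best-responding; Nash payoffs (7, 0).
Echo's commitment gain: 4 − 0 = 4.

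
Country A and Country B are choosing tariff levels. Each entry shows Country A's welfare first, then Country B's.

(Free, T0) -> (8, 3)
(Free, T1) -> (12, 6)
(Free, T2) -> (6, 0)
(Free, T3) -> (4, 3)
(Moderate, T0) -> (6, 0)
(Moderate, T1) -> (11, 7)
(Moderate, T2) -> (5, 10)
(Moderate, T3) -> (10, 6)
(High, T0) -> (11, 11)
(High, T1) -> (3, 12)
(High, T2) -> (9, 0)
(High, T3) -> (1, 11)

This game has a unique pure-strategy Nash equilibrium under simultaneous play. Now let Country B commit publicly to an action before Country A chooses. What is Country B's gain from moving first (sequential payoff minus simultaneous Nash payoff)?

Country A best-responds to each possible Country B move:
- T0: BR = High, leader payoff 11.
- T1: BR = Free, leader payoff 6.
- T2: BR = High, leader payoff 0.
- T3: BR = Moderate, leader payoff 6.
Country B's induced payoffs are 11, 6, 0, 6, so Country B commits to T0. Subgame-perfect outcome: (High, T0) with payoffs (11, 11).
Now find the simultaneous Nash equilibrium.
Country A's best replies: T0→High; T1→Free; T2→High; T3→Moderate.
Country B's best replies: Free→T1; Moderate→T2; High→T1.
Only (Free, T1) has each player best-responding; Nash payoffs (12, 6).
Country B's commitment gain: 11 − 6 = 5.

5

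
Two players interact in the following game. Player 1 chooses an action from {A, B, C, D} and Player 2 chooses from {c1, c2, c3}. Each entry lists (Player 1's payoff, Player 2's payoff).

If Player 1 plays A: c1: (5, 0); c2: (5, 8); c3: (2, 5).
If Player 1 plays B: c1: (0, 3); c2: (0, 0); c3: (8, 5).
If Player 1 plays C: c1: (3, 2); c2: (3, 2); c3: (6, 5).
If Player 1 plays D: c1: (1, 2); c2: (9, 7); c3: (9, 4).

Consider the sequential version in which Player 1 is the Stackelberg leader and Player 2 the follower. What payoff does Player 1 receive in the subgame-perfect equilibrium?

Player 2 best-responds to each possible Player 1 move:
- A: Player 2 compares 0, 8, 5 and picks c2; Player 1 would get 5.
- B: Player 2 compares 3, 0, 5 and picks c3; Player 1 would get 8.
- C: Player 2 compares 2, 2, 5 and picks c3; Player 1 would get 6.
- D: Player 2 compares 2, 7, 4 and picks c2; Player 1 would get 9.
Among 5, 8, 6, 9, the best is 9 at D. Subgame-perfect outcome: (D, c2) with payoffs (9, 7).

9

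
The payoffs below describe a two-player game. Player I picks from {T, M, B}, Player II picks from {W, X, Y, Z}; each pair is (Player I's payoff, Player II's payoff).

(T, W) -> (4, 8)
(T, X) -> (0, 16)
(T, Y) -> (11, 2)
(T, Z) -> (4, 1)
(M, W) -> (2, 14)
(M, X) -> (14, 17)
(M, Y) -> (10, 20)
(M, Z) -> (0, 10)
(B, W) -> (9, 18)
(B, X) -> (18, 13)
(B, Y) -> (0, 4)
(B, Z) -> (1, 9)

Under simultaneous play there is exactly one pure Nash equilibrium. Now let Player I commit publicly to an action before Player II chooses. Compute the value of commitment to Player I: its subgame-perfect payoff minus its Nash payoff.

1

Backward induction with Player I moving first.
- T: Player II compares 8, 16, 2, 1 and picks X; Player I would get 0.
- M: Player II compares 14, 17, 20, 10 and picks Y; Player I would get 10.
- B: Player II compares 18, 13, 4, 9 and picks W; Player I would get 9.
Maximizing over 0, 10, 9, Player I chooses M. Subgame-perfect outcome: (M, Y) with payoffs (10, 20).
Now find the simultaneous Nash equilibrium.
Player I's best replies: W→B; X→B; Y→T; Z→T.
Player II's best replies: T→X; M→Y; B→W.
The unique mutual best reply is (B, W), giving (9, 18).
Player I's commitment gain: 10 − 9 = 1.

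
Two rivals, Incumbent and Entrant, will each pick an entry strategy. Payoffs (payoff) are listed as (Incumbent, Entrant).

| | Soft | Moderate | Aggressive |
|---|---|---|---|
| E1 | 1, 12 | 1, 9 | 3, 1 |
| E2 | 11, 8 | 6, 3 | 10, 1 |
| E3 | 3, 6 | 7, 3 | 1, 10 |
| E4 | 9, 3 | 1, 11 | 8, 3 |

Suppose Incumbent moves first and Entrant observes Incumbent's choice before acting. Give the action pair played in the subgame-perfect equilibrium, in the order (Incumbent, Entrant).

Backward induction with Incumbent moving first.
- E1 → Entrant plays Soft (best of 12, 9, 1); Incumbent gets 1.
- E2 → Entrant plays Soft (best of 8, 3, 1); Incumbent gets 11.
- E3 → Entrant plays Aggressive (best of 6, 3, 10); Incumbent gets 1.
- E4 → Entrant plays Moderate (best of 3, 11, 3); Incumbent gets 1.
Incumbent's induced payoffs are 1, 11, 1, 1, so Incumbent commits to E2. Subgame-perfect outcome: (E2, Soft) with payoffs (11, 8).

(E2, Soft)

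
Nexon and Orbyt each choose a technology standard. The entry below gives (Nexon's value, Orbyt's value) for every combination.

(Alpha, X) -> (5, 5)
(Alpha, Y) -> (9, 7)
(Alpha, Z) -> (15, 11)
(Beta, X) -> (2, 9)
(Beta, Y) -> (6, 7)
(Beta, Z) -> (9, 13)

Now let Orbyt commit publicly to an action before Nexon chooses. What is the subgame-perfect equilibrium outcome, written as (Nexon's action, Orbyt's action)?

(Alpha, Z)

Backward induction with Orbyt moving first.
- X → Nexon plays Alpha (best of 5, 2); Orbyt gets 5.
- Y → Nexon plays Alpha (best of 9, 6); Orbyt gets 7.
- Z → Nexon plays Alpha (best of 15, 9); Orbyt gets 11.
Maximizing over 5, 7, 11, Orbyt chooses Z. Subgame-perfect outcome: (Alpha, Z) with payoffs (15, 11).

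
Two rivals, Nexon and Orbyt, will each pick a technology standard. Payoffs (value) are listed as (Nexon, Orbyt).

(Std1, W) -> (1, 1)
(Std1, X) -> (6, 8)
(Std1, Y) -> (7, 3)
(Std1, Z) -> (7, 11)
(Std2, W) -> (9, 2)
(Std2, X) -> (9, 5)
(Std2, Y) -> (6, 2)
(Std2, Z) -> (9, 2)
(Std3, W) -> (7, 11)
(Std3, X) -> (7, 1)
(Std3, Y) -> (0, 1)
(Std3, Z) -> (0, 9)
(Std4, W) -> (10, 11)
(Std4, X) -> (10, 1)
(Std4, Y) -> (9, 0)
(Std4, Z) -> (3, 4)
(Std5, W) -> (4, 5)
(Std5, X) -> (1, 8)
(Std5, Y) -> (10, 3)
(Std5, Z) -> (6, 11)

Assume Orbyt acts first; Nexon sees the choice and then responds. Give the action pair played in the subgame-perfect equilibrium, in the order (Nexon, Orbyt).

(Std4, W)

Solve by backward induction (Orbyt leads).
- W: BR = Std4, leader payoff 11.
- X: BR = Std4, leader payoff 1.
- Y: BR = Std5, leader payoff 3.
- Z: BR = Std2, leader payoff 2.
Maximizing over 11, 1, 3, 2, Orbyt chooses W. Subgame-perfect outcome: (Std4, W) with payoffs (10, 11).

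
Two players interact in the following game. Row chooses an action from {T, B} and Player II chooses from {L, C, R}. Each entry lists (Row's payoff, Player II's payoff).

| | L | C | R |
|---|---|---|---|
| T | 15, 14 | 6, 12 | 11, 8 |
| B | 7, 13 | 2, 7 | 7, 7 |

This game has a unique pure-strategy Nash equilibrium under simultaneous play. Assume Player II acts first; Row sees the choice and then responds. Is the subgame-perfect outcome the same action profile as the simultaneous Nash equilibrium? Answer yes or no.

yes

Backward induction with Player II moving first.
- L: Row compares 15, 7 and picks T; Player II would get 14.
- C: Row compares 6, 2 and picks T; Player II would get 12.
- R: Row compares 11, 7 and picks T; Player II would get 8.
Maximizing over 14, 12, 8, Player II chooses L. Subgame-perfect outcome: (T, L) with payoffs (15, 14).
For the simultaneous game, intersect best replies.
Row's best replies: L→T; C→T; R→T.
Player II's best replies: T→L; B→L.
Only (T, L) has each player best-responding; Nash payoffs (15, 14).
Sequential outcome (T, L) coincides with the Nash profile (T, L).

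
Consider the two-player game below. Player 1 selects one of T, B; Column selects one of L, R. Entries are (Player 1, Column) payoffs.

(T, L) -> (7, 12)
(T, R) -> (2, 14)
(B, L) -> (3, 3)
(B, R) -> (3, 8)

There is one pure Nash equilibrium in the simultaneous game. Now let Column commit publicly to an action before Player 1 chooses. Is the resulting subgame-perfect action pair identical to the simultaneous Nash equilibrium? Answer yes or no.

Solve by backward induction (Column leads).
- L: BR = T, leader payoff 12.
- R: BR = B, leader payoff 8.
Maximizing over 12, 8, Column chooses L. Subgame-perfect outcome: (T, L) with payoffs (7, 12).
Now find the simultaneous Nash equilibrium.
Player 1's best replies: L→T; R→B.
Column's best replies: T→R; B→R.
The unique mutual best reply is (B, R), giving (3, 8).
Sequential outcome (T, L) differs from the Nash profile (B, R).

no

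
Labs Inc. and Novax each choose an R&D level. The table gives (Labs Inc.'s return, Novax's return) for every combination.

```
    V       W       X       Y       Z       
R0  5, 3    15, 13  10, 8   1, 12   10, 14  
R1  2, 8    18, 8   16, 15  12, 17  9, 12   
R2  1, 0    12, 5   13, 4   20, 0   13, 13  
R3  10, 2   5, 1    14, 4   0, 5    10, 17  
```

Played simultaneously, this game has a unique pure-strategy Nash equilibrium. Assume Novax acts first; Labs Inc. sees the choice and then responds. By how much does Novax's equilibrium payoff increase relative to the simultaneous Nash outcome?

Backward induction with Novax moving first.
- V → Labs Inc. plays R3 (best of 5, 2, 1, 10); Novax gets 2.
- W → Labs Inc. plays R1 (best of 15, 18, 12, 5); Novax gets 8.
- X → Labs Inc. plays R1 (best of 10, 16, 13, 14); Novax gets 15.
- Y → Labs Inc. plays R2 (best of 1, 12, 20, 0); Novax gets 0.
- Z → Labs Inc. plays R2 (best of 10, 9, 13, 10); Novax gets 13.
Maximizing over 2, 8, 15, 0, 13, Novax chooses X. Subgame-perfect outcome: (R1, X) with payoffs (16, 15).
For the simultaneous game, intersect best replies.
Labs Inc.'s best replies: V→R3; W→R1; X→R1; Y→R2; Z→R2.
Novax's best replies: R0→Z; R1→Y; R2→Z; R3→Z.
Only (R2, Z) has each player best-responding; Nash payoffs (13, 13).
Novax's commitment gain: 15 − 13 = 2.

2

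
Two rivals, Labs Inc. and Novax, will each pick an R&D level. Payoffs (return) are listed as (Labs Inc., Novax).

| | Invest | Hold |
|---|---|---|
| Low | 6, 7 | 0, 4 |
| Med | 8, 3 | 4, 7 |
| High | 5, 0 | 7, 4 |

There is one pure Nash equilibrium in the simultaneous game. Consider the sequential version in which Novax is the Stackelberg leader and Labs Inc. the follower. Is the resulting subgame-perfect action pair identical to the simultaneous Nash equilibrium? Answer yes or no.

yes

Work backward from Labs Inc.'s decision.
- Invest: BR = Med, leader payoff 3.
- Hold: BR = High, leader payoff 4.
Among 3, 4, the best is 4 at Hold. Subgame-perfect outcome: (High, Hold) with payoffs (7, 4).
For the simultaneous game, intersect best replies.
Labs Inc.'s best replies: Invest→Med; Hold→High.
Novax's best replies: Low→Invest; Med→Hold; High→Hold.
Only (High, Hold) has each player best-responding; Nash payoffs (7, 4).
Sequential outcome (High, Hold) coincides with the Nash profile (High, Hold).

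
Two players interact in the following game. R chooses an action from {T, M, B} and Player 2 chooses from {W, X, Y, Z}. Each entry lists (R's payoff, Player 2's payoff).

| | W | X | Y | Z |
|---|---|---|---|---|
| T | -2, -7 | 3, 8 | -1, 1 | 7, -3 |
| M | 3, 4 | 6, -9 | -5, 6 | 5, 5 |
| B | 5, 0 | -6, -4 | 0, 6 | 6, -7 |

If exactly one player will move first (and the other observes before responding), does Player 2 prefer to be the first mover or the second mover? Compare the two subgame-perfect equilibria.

second

If R leads: Player 2's best replies are T→X, M→Y, B→Y; R's induced payoffs 3, -5, 0; outcome (T, X), payoffs (3, 8).
If Player 2 leads: R's best replies are W→B, X→M, Y→B, Z→T; Player 2's induced payoffs 0, -9, 6, -3; outcome (B, Y), payoffs (0, 6).
Player 2 gets 6 moving first and 8 moving second, so Player 2 prefers to move second.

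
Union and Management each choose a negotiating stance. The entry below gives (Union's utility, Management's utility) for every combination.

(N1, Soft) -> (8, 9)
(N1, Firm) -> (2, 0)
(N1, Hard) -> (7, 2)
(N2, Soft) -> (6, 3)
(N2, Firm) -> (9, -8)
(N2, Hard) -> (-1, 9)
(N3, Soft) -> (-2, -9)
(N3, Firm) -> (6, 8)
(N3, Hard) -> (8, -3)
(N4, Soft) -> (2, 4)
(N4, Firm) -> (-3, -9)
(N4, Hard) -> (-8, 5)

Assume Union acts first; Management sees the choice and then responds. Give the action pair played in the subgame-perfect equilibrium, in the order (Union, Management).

Solve by backward induction (Union leads).
- N1 → Management plays Soft (best of 9, 0, 2); Union gets 8.
- N2 → Management plays Hard (best of 3, -8, 9); Union gets -1.
- N3 → Management plays Firm (best of -9, 8, -3); Union gets 6.
- N4 → Management plays Hard (best of 4, -9, 5); Union gets -8.
Among 8, -1, 6, -8, the best is 8 at N1. Subgame-perfect outcome: (N1, Soft) with payoffs (8, 9).

(N1, Soft)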